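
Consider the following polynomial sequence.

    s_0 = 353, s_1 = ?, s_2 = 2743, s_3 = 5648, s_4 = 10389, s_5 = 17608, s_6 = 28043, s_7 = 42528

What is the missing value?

Using the last 6 terms:
D1: 2905, 4741, 7219, 10435, 14485
D2: 1836, 2478, 3216, 4050
D3: 642, 738, 834
D4: 96, 96
Constant fourth difference = 96.
Extend backward: 642 − 96 = 546;  1836 − 546 = 1290;  2905 − 1290 = 1615;  2743 − 1615 = 1128

1128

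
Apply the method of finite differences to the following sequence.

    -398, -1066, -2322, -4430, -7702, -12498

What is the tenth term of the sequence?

-668, -1256, -2108, -3272, -4796
-588, -852, -1164, -1524
-264, -312, -360
-48, -48
Fourth differences constant at -48.
-360 − 48 = -408;  -1524 − 408 = -1932;  -4796 − 1932 = -6728;  -12498 − 6728 = -19226
-408 − 48 = -456;  -1932 − 456 = -2388;  -6728 − 2388 = -9116;  -19226 − 9116 = -28342
-456 − 48 = -504;  -2388 − 504 = -2892;  -9116 − 2892 = -12008;  -28342 − 12008 = -40350
-504 − 48 = -552;  -2892 − 552 = -3444;  -12008 − 3444 = -15452;  -40350 − 15452 = -55802

-55802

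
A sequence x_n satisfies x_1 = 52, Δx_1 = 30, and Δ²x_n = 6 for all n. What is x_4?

160

Build the table forward from the leading diagonal:
D2: 6  6  6  6
D1: 30  36  42  48
x: 52  82  118  160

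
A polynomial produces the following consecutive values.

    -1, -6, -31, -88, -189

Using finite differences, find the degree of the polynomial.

3

Δ: -5, -25, -57, -101
Δ²: -20, -32, -44
Δ³: -12, -12
The third differences are constant, so the polynomial has degree 3.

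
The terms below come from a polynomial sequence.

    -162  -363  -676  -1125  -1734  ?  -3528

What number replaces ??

Using the first 5 terms:
Δ: -201, -313, -449, -609
Δ²: -112, -136, -160
Δ³: -24, -24
Constant third difference = -24.
Extend forward: -160 − 24 = -184;  -609 − 184 = -793;  -1734 − 793 = -2527

-2527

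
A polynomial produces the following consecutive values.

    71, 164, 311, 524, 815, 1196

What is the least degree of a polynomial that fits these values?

3

First differences: 93, 147, 213, 291, 381
Second differences: 54, 66, 78, 90
Third differences: 12, 12, 12
The third differences are constant, so the polynomial has degree 3.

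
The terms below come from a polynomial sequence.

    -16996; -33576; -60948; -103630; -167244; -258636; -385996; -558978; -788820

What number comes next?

-16580  -27372  -42682  -63614  -91392  -127360  -172982  -229842
-10792  -15310  -20932  -27778  -35968  -45622  -56860
-4518  -5622  -6846  -8190  -9654  -11238
-1104  -1224  -1344  -1464  -1584
-120  -120  -120  -120
Constant fifth difference = -120, so extend:
-1584 − 120 = -1704;  -11238 − 1704 = -12942;  -56860 − 12942 = -69802;  -229842 − 69802 = -299644;  -788820 − 299644 = -1088464

-1088464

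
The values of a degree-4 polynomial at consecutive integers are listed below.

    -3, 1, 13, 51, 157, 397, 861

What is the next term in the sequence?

First differences: 4 , 12 , 38 , 106 , 240 , 464
Second differences: 8 , 26 , 68 , 134 , 224
Third differences: 18 , 42 , 66 , 90
Fourth differences: 24 , 24 , 24
Fourth differences constant at 24.
90 + 24 = 114;  224 + 114 = 338;  464 + 338 = 802;  861 + 802 = 1663

1663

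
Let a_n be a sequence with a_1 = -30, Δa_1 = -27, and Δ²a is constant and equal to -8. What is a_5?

Build the table forward from the leading diagonal:
D2: -8  -8  -8  -8  -8
D1: -27  -35  -43  -51  -59
a: -30  -57  -92  -135  -186

-186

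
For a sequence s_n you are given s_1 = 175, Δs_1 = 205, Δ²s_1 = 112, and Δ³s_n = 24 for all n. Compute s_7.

3565

Build the table forward from the leading diagonal:
Third differences: 24, 24, 24, 24, 24, 24, 24
Second differences: 112, 136, 160, 184, 208, 232, 256
First differences: 205, 317, 453, 613, 797, 1005, 1237
s: 175, 380, 697, 1150, 1763, 2560, 3565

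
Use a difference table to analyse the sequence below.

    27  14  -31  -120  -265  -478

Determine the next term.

First differences: -13  -45  -89  -145  -213
Second differences: -32  -44  -56  -68
Third differences: -12  -12  -12
The third differences are constant (-12).
-68 − 12 = -80;  -213 − 80 = -293;  -478 − 293 = -771

-771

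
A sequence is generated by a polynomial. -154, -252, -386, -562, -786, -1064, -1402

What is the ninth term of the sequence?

D1: -98, -134, -176, -224, -278, -338
D2: -36, -42, -48, -54, -60
D3: -6, -6, -6, -6
The third differences are constant (-6).
-60 − 6 = -66;  -338 − 66 = -404;  -1402 − 404 = -1806
-66 − 6 = -72;  -404 − 72 = -476;  -1806 − 476 = -2282

-2282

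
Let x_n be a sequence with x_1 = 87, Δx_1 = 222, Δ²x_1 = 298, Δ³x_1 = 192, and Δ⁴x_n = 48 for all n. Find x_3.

Build the table forward from the leading diagonal:
D4: 48, 48, 48
D3: 192, 240, 288
D2: 298, 490, 730
D1: 222, 520, 1010
x: 87, 309, 829

829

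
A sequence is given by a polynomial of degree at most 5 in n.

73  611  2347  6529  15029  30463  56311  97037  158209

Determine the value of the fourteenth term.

1058039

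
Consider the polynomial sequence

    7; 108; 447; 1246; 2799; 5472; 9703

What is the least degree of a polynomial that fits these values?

4

101, 339, 799, 1553, 2673, 4231
238, 460, 754, 1120, 1558
222, 294, 366, 438
72, 72, 72
The fourth differences are constant, so the polynomial has degree 4.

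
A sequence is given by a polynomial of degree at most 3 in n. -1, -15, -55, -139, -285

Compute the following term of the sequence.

Δ: -14  -40  -84  -146
Δ²: -26  -44  -62
Δ³: -18  -18
Constant third difference = -18, so extend:
-62 − 18 = -80;  -146 − 80 = -226;  -285 − 226 = -511

-511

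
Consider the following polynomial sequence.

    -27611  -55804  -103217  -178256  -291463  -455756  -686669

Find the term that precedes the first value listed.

D1: -28193, -47413, -75039, -113207, -164293, -230913
D2: -19220, -27626, -38168, -51086, -66620
D3: -8406, -10542, -12918, -15534
D4: -2136, -2376, -2616
D5: -240, -240
The fifth differences are constant at -240.
Work back: -2136 + 240 = -1896;  -8406 + 1896 = -6510;  -19220 + 6510 = -12710;  -28193 + 12710 = -15483;  -27611 + 15483 = -12128

-12128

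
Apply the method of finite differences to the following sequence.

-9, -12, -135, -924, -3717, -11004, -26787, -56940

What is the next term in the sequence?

-109569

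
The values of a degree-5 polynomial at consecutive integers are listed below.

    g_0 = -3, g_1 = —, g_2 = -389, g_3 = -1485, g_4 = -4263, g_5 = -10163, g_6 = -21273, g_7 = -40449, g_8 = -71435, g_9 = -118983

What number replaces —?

-63

Using the last 8 terms:
D1: -1096  -2778  -5900  -11110  -19176  -30986  -47548
D2: -1682  -3122  -5210  -8066  -11810  -16562
D3: -1440  -2088  -2856  -3744  -4752
D4: -648  -768  -888  -1008
D5: -120  -120  -120
Constant fifth difference = -120.
Extend backward: -648 + 120 = -528;  -1440 + 528 = -912;  -1682 + 912 = -770;  -1096 + 770 = -326;  -389 + 326 = -63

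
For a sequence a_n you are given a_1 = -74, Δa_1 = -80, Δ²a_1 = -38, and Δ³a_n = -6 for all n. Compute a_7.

-1244

Build the table forward from the leading diagonal:
D3: -6, -6, -6, -6, -6, -6, -6
D2: -38, -44, -50, -56, -62, -68, -74
D1: -80, -118, -162, -212, -268, -330, -398
a: -74, -154, -272, -434, -646, -914, -1244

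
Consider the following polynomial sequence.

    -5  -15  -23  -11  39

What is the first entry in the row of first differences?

D1: -10, -8, 12, 50
D2: 2, 20, 38
D3: 18, 18

-10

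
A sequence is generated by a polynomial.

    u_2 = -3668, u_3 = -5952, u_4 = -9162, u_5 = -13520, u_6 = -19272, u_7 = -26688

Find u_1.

-2112

First differences: -2284  -3210  -4358  -5752  -7416
Second differences: -926  -1148  -1394  -1664
Third differences: -222  -246  -270
Fourth differences: -24  -24
The fourth differences are constant at -24.
Work back: -222 + 24 = -198;  -926 + 198 = -728;  -2284 + 728 = -1556;  -3668 + 1556 = -2112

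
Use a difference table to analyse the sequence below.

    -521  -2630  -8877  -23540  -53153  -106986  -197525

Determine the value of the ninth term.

D1: -2109  -6247  -14663  -29613  -53833  -90539
D2: -4138  -8416  -14950  -24220  -36706
D3: -4278  -6534  -9270  -12486
D4: -2256  -2736  -3216
D5: -480  -480
The fifth differences are constant (-480).
-3216 − 480 = -3696;  -12486 − 3696 = -16182;  -36706 − 16182 = -52888;  -90539 − 52888 = -143427;  -197525 − 143427 = -340952
-3696 − 480 = -4176;  -16182 − 4176 = -20358;  -52888 − 20358 = -73246;  -143427 − 73246 = -216673;  -340952 − 216673 = -557625

-557625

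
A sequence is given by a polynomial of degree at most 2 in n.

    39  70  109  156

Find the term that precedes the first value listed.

31  39  47
8  8
The second differences are constant at 8.
Work back: 31 − 8 = 23;  39 − 23 = 16

16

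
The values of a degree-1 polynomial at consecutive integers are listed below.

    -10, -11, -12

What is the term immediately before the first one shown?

First differences: -1, -1
The first differences are constant at -1.
Work back: -10 + 1 = -9

-9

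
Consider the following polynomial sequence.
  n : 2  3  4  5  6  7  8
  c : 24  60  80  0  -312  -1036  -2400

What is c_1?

8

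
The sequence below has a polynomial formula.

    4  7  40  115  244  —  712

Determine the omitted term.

439

Using the first 5 terms:
3, 33, 75, 129
30, 42, 54
12, 12
Constant third difference = 12.
Extend forward: 54 + 12 = 66;  129 + 66 = 195;  244 + 195 = 439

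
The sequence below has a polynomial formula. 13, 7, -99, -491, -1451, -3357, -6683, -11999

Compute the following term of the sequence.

-19971

D1: -6, -106, -392, -960, -1906, -3326, -5316
D2: -100, -286, -568, -946, -1420, -1990
D3: -186, -282, -378, -474, -570
D4: -96, -96, -96, -96
Constant fourth difference = -96, so extend:
-570 − 96 = -666;  -1990 − 666 = -2656;  -5316 − 2656 = -7972;  -11999 − 7972 = -19971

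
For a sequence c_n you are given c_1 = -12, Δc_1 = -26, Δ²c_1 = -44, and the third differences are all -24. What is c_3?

Build the table forward from the leading diagonal:
D3: -24  -24  -24
D2: -44  -68  -92
D1: -26  -70  -138
c: -12  -38  -108

-108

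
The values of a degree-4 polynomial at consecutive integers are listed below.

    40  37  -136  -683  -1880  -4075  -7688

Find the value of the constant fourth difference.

-72

First differences: -3, -173, -547, -1197, -2195, -3613
Second differences: -170, -374, -650, -998, -1418
Third differences: -204, -276, -348, -420
Fourth differences: -72, -72, -72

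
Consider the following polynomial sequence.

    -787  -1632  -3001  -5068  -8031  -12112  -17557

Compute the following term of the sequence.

-24636

First differences: -845, -1369, -2067, -2963, -4081, -5445
Second differences: -524, -698, -896, -1118, -1364
Third differences: -174, -198, -222, -246
Fourth differences: -24, -24, -24
Fourth differences constant at -24.
-246 − 24 = -270;  -1364 − 270 = -1634;  -5445 − 1634 = -7079;  -17557 − 7079 = -24636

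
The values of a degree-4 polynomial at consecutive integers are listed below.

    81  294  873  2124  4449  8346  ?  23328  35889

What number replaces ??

14409

Using the first 6 terms:
213  579  1251  2325  3897
366  672  1074  1572
306  402  498
96  96
Constant fourth difference = 96.
Extend forward: 498 + 96 = 594;  1572 + 594 = 2166;  3897 + 2166 = 6063;  8346 + 6063 = 14409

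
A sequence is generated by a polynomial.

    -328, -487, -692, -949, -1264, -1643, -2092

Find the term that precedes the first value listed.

-209

First differences: -159, -205, -257, -315, -379, -449
Second differences: -46, -52, -58, -64, -70
Third differences: -6, -6, -6, -6
The third differences are constant at -6.
Work back: -46 + 6 = -40;  -159 + 40 = -119;  -328 + 119 = -209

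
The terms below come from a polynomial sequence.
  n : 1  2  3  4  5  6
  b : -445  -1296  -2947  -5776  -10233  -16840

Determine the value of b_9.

-55861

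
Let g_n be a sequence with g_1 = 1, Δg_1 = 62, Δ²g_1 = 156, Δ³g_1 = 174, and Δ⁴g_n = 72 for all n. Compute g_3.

Build the table forward from the leading diagonal:
Fourth differences: 72, 72, 72
Third differences: 174, 246, 318
Second differences: 156, 330, 576
First differences: 62, 218, 548
g: 1, 63, 281

281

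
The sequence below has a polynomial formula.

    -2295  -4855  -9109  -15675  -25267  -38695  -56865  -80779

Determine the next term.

-2560, -4254, -6566, -9592, -13428, -18170, -23914
-1694, -2312, -3026, -3836, -4742, -5744
-618, -714, -810, -906, -1002
-96, -96, -96, -96
Constant fourth difference = -96, so extend:
-1002 − 96 = -1098;  -5744 − 1098 = -6842;  -23914 − 6842 = -30756;  -80779 − 30756 = -111535

-111535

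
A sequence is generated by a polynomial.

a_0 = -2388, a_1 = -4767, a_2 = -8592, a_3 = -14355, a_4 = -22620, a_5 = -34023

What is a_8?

Δ: -2379, -3825, -5763, -8265, -11403
Δ²: -1446, -1938, -2502, -3138
Δ³: -492, -564, -636
Δ⁴: -72, -72
Constant fourth difference = -72, so extend:
-636 − 72 = -708;  -3138 − 708 = -3846;  -11403 − 3846 = -15249;  -34023 − 15249 = -49272
-708 − 72 = -780;  -3846 − 780 = -4626;  -15249 − 4626 = -19875;  -49272 − 19875 = -69147
-780 − 72 = -852;  -4626 − 852 = -5478;  -19875 − 5478 = -25353;  -69147 − 25353 = -94500

-94500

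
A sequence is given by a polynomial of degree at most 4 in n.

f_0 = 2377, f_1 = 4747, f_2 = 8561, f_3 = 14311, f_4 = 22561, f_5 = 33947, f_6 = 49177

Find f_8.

First differences: 2370  3814  5750  8250  11386  15230
Second differences: 1444  1936  2500  3136  3844
Third differences: 492  564  636  708
Fourth differences: 72  72  72
Constant fourth difference = 72, so extend:
708 + 72 = 780;  3844 + 780 = 4624;  15230 + 4624 = 19854;  49177 + 19854 = 69031
780 + 72 = 852;  4624 + 852 = 5476;  19854 + 5476 = 25330;  69031 + 25330 = 94361

94361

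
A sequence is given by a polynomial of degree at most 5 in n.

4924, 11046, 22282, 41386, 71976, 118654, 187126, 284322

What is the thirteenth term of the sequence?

1544512

Δ: 6122  11236  19104  30590  46678  68472  97196
Δ²: 5114  7868  11486  16088  21794  28724
Δ³: 2754  3618  4602  5706  6930
Δ⁴: 864  984  1104  1224
Δ⁵: 120  120  120
The fifth differences are constant (120).
1224 + 120 = 1344;  6930 + 1344 = 8274;  28724 + 8274 = 36998;  97196 + 36998 = 134194;  284322 + 134194 = 418516
1344 + 120 = 1464;  8274 + 1464 = 9738;  36998 + 9738 = 46736;  134194 + 46736 = 180930;  418516 + 180930 = 599446
1464 + 120 = 1584;  9738 + 1584 = 11322;  46736 + 11322 = 58058;  180930 + 58058 = 238988;  599446 + 238988 = 838434
1584 + 120 = 1704;  11322 + 1704 = 13026;  58058 + 13026 = 71084;  238988 + 71084 = 310072;  838434 + 310072 = 1148506
1704 + 120 = 1824;  13026 + 1824 = 14850;  71084 + 14850 = 85934;  310072 + 85934 = 396006;  1148506 + 396006 = 1544512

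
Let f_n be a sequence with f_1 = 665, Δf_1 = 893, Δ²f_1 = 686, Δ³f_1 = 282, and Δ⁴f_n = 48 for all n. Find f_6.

Build the table forward from the leading diagonal:
Fourth differences: 48, 48, 48, 48, 48, 48
Third differences: 282, 330, 378, 426, 474, 522
Second differences: 686, 968, 1298, 1676, 2102, 2576
First differences: 893, 1579, 2547, 3845, 5521, 7623
f: 665, 1558, 3137, 5684, 9529, 15050

15050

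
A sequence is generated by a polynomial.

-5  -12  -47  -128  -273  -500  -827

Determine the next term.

-7, -35, -81, -145, -227, -327
-28, -46, -64, -82, -100
-18, -18, -18, -18
Third differences constant at -18.
-100 − 18 = -118;  -327 − 118 = -445;  -827 − 445 = -1272

-1272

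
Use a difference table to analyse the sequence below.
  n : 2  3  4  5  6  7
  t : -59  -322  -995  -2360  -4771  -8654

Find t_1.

Δ: -263  -673  -1365  -2411  -3883
Δ²: -410  -692  -1046  -1472
Δ³: -282  -354  -426
Δ⁴: -72  -72
The fourth differences are constant at -72.
Work back: -282 + 72 = -210;  -410 + 210 = -200;  -263 + 200 = -63;  -59 + 63 = 4

4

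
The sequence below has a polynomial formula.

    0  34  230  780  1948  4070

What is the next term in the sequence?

7554

34  196  550  1168  2122
162  354  618  954
192  264  336
72  72
Constant fourth difference = 72, so extend:
336 + 72 = 408;  954 + 408 = 1362;  2122 + 1362 = 3484;  4070 + 3484 = 7554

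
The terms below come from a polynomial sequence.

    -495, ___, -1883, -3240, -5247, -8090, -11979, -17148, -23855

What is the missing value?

Using the last 7 terms:
Δ: -1357  -2007  -2843  -3889  -5169  -6707
Δ²: -650  -836  -1046  -1280  -1538
Δ³: -186  -210  -234  -258
Δ⁴: -24  -24  -24
Constant fourth difference = -24.
Extend backward: -186 + 24 = -162;  -650 + 162 = -488;  -1357 + 488 = -869;  -1883 + 869 = -1014

-1014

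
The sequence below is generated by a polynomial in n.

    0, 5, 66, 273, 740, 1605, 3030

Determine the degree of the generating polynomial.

4

D1: 5, 61, 207, 467, 865, 1425
D2: 56, 146, 260, 398, 560
D3: 90, 114, 138, 162
D4: 24, 24, 24
The fourth differences are constant, so the polynomial has degree 4.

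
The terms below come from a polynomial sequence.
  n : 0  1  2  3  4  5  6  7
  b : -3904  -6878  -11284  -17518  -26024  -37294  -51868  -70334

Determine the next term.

Δ: -2974, -4406, -6234, -8506, -11270, -14574, -18466
Δ²: -1432, -1828, -2272, -2764, -3304, -3892
Δ³: -396, -444, -492, -540, -588
Δ⁴: -48, -48, -48, -48
The fourth differences are constant (-48).
-588 − 48 = -636;  -3892 − 636 = -4528;  -18466 − 4528 = -22994;  -70334 − 22994 = -93328

-93328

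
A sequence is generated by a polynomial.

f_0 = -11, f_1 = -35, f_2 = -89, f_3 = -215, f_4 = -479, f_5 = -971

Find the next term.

-1805

Δ: -24 , -54 , -126 , -264 , -492
Δ²: -30 , -72 , -138 , -228
Δ³: -42 , -66 , -90
Δ⁴: -24 , -24
The fourth differences are constant (-24).
-90 − 24 = -114;  -228 − 114 = -342;  -492 − 342 = -834;  -971 − 834 = -1805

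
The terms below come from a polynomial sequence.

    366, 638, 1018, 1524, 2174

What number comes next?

2986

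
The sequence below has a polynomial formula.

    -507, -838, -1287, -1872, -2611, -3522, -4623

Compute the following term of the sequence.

-331  -449  -585  -739  -911  -1101
-118  -136  -154  -172  -190
-18  -18  -18  -18
Third differences constant at -18.
-190 − 18 = -208;  -1101 − 208 = -1309;  -4623 − 1309 = -5932

-5932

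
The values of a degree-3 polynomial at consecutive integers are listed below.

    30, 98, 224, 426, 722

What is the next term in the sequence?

1130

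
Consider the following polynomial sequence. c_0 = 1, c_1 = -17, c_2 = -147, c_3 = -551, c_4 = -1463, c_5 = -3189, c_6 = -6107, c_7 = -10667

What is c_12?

D1: -18, -130, -404, -912, -1726, -2918, -4560
D2: -112, -274, -508, -814, -1192, -1642
D3: -162, -234, -306, -378, -450
D4: -72, -72, -72, -72
Constant fourth difference = -72, so extend:
-450 − 72 = -522;  -1642 − 522 = -2164;  -4560 − 2164 = -6724;  -10667 − 6724 = -17391
-522 − 72 = -594;  -2164 − 594 = -2758;  -6724 − 2758 = -9482;  -17391 − 9482 = -26873
-594 − 72 = -666;  -2758 − 666 = -3424;  -9482 − 3424 = -12906;  -26873 − 12906 = -39779
-666 − 72 = -738;  -3424 − 738 = -4162;  -12906 − 4162 = -17068;  -39779 − 17068 = -56847
-738 − 72 = -810;  -4162 − 810 = -4972;  -17068 − 4972 = -22040;  -56847 − 22040 = -78887

-78887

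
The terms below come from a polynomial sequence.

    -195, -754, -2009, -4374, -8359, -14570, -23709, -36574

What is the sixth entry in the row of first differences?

D1: -559, -1255, -2365, -3985, -6211, -9139, -12865
D2: -696, -1110, -1620, -2226, -2928, -3726
D3: -414, -510, -606, -702, -798
D4: -96, -96, -96, -96

-9139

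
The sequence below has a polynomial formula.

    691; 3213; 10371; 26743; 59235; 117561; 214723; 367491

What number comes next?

2522 , 7158 , 16372 , 32492 , 58326 , 97162 , 152768
4636 , 9214 , 16120 , 25834 , 38836 , 55606
4578 , 6906 , 9714 , 13002 , 16770
2328 , 2808 , 3288 , 3768
480 , 480 , 480
Constant fifth difference = 480, so extend:
3768 + 480 = 4248;  16770 + 4248 = 21018;  55606 + 21018 = 76624;  152768 + 76624 = 229392;  367491 + 229392 = 596883

596883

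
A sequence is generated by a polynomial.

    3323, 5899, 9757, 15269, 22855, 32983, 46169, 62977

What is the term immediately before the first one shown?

1705

D1: 2576  3858  5512  7586  10128  13186  16808
D2: 1282  1654  2074  2542  3058  3622
D3: 372  420  468  516  564
D4: 48  48  48  48
The fourth differences are constant at 48.
Work back: 372 − 48 = 324;  1282 − 324 = 958;  2576 − 958 = 1618;  3323 − 1618 = 1705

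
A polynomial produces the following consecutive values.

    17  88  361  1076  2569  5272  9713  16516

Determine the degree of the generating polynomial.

4

71, 273, 715, 1493, 2703, 4441, 6803
202, 442, 778, 1210, 1738, 2362
240, 336, 432, 528, 624
96, 96, 96, 96
The fourth differences are constant, so the polynomial has degree 4.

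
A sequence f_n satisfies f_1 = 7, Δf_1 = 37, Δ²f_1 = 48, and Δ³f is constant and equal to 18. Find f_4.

Build the table forward from the leading diagonal:
Third differences: 18, 18, 18, 18
Second differences: 48, 66, 84, 102
First differences: 37, 85, 151, 235
f: 7, 44, 129, 280

280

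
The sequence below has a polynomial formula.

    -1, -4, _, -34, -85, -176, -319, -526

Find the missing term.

-11

Using the last 5 terms:
-51, -91, -143, -207
-40, -52, -64
-12, -12
Constant third difference = -12.
Extend backward: -40 + 12 = -28;  -51 + 28 = -23;  -34 + 23 = -11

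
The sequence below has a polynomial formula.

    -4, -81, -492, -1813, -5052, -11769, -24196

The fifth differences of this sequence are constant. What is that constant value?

-120

D1: -77, -411, -1321, -3239, -6717, -12427
D2: -334, -910, -1918, -3478, -5710
D3: -576, -1008, -1560, -2232
D4: -432, -552, -672
D5: -120, -120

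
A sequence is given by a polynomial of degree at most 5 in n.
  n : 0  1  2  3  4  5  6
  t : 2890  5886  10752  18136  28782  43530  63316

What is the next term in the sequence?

89172

D1: 2996 , 4866 , 7384 , 10646 , 14748 , 19786
D2: 1870 , 2518 , 3262 , 4102 , 5038
D3: 648 , 744 , 840 , 936
D4: 96 , 96 , 96
Constant fourth difference = 96, so extend:
936 + 96 = 1032;  5038 + 1032 = 6070;  19786 + 6070 = 25856;  63316 + 25856 = 89172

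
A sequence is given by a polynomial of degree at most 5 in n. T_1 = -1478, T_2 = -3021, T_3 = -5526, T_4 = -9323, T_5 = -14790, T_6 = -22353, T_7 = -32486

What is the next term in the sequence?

-45711

-1543, -2505, -3797, -5467, -7563, -10133
-962, -1292, -1670, -2096, -2570
-330, -378, -426, -474
-48, -48, -48
Constant fourth difference = -48, so extend:
-474 − 48 = -522;  -2570 − 522 = -3092;  -10133 − 3092 = -13225;  -32486 − 13225 = -45711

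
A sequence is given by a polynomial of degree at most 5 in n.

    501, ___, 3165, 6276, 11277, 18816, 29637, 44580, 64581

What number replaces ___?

1392

Using the last 7 terms:
First differences: 3111, 5001, 7539, 10821, 14943, 20001
Second differences: 1890, 2538, 3282, 4122, 5058
Third differences: 648, 744, 840, 936
Fourth differences: 96, 96, 96
Constant fourth difference = 96.
Extend backward: 648 − 96 = 552;  1890 − 552 = 1338;  3111 − 1338 = 1773;  3165 − 1773 = 1392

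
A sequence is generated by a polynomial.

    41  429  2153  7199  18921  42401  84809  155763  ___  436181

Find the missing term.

Using the first 8 terms:
D1: 388  1724  5046  11722  23480  42408  70954
D2: 1336  3322  6676  11758  18928  28546
D3: 1986  3354  5082  7170  9618
D4: 1368  1728  2088  2448
D5: 360  360  360
Constant fifth difference = 360.
Extend forward: 2448 + 360 = 2808;  9618 + 2808 = 12426;  28546 + 12426 = 40972;  70954 + 40972 = 111926;  155763 + 111926 = 267689

267689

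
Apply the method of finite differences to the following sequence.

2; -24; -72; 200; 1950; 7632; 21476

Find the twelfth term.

Δ: -26  -48  272  1750  5682  13844
Δ²: -22  320  1478  3932  8162
Δ³: 342  1158  2454  4230
Δ⁴: 816  1296  1776
Δ⁵: 480  480
Constant fifth difference = 480, so extend:
1776 + 480 = 2256;  4230 + 2256 = 6486;  8162 + 6486 = 14648;  13844 + 14648 = 28492;  21476 + 28492 = 49968
2256 + 480 = 2736;  6486 + 2736 = 9222;  14648 + 9222 = 23870;  28492 + 23870 = 52362;  49968 + 52362 = 102330
2736 + 480 = 3216;  9222 + 3216 = 12438;  23870 + 12438 = 36308;  52362 + 36308 = 88670;  102330 + 88670 = 191000
3216 + 480 = 3696;  12438 + 3696 = 16134;  36308 + 16134 = 52442;  88670 + 52442 = 141112;  191000 + 141112 = 332112
3696 + 480 = 4176;  16134 + 4176 = 20310;  52442 + 20310 = 72752;  141112 + 72752 = 213864;  332112 + 213864 = 545976

545976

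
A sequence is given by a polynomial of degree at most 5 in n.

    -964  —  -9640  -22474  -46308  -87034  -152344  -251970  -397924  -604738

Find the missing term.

-3474

Using the last 8 terms:
-12834, -23834, -40726, -65310, -99626, -145954, -206814
-11000, -16892, -24584, -34316, -46328, -60860
-5892, -7692, -9732, -12012, -14532
-1800, -2040, -2280, -2520
-240, -240, -240
Constant fifth difference = -240.
Extend backward: -1800 + 240 = -1560;  -5892 + 1560 = -4332;  -11000 + 4332 = -6668;  -12834 + 6668 = -6166;  -9640 + 6166 = -3474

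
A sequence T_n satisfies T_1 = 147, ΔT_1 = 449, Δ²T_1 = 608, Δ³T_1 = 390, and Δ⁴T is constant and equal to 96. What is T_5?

7247

Build the table forward from the leading diagonal:
D4: 96, 96, 96, 96, 96
D3: 390, 486, 582, 678, 774
D2: 608, 998, 1484, 2066, 2744
D1: 449, 1057, 2055, 3539, 5605
T: 147, 596, 1653, 3708, 7247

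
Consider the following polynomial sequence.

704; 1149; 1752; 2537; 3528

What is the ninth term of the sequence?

10032

Δ: 445  603  785  991
Δ²: 158  182  206
Δ³: 24  24
Constant third difference = 24, so extend:
206 + 24 = 230;  991 + 230 = 1221;  3528 + 1221 = 4749
230 + 24 = 254;  1221 + 254 = 1475;  4749 + 1475 = 6224
254 + 24 = 278;  1475 + 278 = 1753;  6224 + 1753 = 7977
278 + 24 = 302;  1753 + 302 = 2055;  7977 + 2055 = 10032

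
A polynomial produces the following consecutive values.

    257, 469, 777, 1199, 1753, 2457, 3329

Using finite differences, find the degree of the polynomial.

212, 308, 422, 554, 704, 872
96, 114, 132, 150, 168
18, 18, 18, 18
The third differences are constant, so the polynomial has degree 3.

3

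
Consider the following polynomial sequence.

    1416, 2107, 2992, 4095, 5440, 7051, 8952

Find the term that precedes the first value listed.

895

Δ: 691  885  1103  1345  1611  1901
Δ²: 194  218  242  266  290
Δ³: 24  24  24  24
The third differences are constant at 24.
Work back: 194 − 24 = 170;  691 − 170 = 521;  1416 − 521 = 895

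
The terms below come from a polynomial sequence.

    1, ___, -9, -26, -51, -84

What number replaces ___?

0

Using the last 4 terms:
-17, -25, -33
-8, -8
Constant second difference = -8.
Extend backward: -17 + 8 = -9;  -9 + 9 = 0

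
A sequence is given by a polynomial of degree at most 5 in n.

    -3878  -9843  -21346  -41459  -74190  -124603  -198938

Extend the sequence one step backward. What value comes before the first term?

-1195

-5965  -11503  -20113  -32731  -50413  -74335
-5538  -8610  -12618  -17682  -23922
-3072  -4008  -5064  -6240
-936  -1056  -1176
-120  -120
The fifth differences are constant at -120.
Work back: -936 + 120 = -816;  -3072 + 816 = -2256;  -5538 + 2256 = -3282;  -5965 + 3282 = -2683;  -3878 + 2683 = -1195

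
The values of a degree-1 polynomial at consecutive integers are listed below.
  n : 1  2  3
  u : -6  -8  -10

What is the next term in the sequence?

-2 , -2
Constant first difference = -2, so extend:
-10 − 2 = -12

-12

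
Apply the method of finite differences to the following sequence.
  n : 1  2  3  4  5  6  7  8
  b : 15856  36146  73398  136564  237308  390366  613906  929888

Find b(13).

4975828

Δ: 20290  37252  63166  100744  153058  223540  315982
Δ²: 16962  25914  37578  52314  70482  92442
Δ³: 8952  11664  14736  18168  21960
Δ⁴: 2712  3072  3432  3792
Δ⁵: 360  360  360
Constant fifth difference = 360, so extend:
3792 + 360 = 4152;  21960 + 4152 = 26112;  92442 + 26112 = 118554;  315982 + 118554 = 434536;  929888 + 434536 = 1364424
4152 + 360 = 4512;  26112 + 4512 = 30624;  118554 + 30624 = 149178;  434536 + 149178 = 583714;  1364424 + 583714 = 1948138
4512 + 360 = 4872;  30624 + 4872 = 35496;  149178 + 35496 = 184674;  583714 + 184674 = 768388;  1948138 + 768388 = 2716526
4872 + 360 = 5232;  35496 + 5232 = 40728;  184674 + 40728 = 225402;  768388 + 225402 = 993790;  2716526 + 993790 = 3710316
5232 + 360 = 5592;  40728 + 5592 = 46320;  225402 + 46320 = 271722;  993790 + 271722 = 1265512;  3710316 + 1265512 = 4975828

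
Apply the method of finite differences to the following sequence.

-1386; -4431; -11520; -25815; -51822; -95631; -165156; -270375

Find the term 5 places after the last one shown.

-1855830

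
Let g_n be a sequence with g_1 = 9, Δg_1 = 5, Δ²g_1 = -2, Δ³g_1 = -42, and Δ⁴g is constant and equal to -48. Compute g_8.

-3148

Build the table forward from the leading diagonal:
D4: -48  -48  -48  -48  -48  -48  -48  -48
D3: -42  -90  -138  -186  -234  -282  -330  -378
D2: -2  -44  -134  -272  -458  -692  -974  -1304
D1: 5  3  -41  -175  -447  -905  -1597  -2571
g: 9  14  17  -24  -199  -646  -1551  -3148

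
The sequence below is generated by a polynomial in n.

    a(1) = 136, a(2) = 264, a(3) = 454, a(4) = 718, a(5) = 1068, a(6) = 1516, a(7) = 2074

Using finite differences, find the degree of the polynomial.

3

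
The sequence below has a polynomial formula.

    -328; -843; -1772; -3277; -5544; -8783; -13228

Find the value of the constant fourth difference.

Δ: -515, -929, -1505, -2267, -3239, -4445
Δ²: -414, -576, -762, -972, -1206
Δ³: -162, -186, -210, -234
Δ⁴: -24, -24, -24

-24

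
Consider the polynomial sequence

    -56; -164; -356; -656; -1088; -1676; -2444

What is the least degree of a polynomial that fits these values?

3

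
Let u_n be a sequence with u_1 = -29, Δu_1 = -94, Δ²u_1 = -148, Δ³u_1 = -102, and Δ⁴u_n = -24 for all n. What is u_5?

Build the table forward from the leading diagonal:
D4: -24, -24, -24, -24, -24
D3: -102, -126, -150, -174, -198
D2: -148, -250, -376, -526, -700
D1: -94, -242, -492, -868, -1394
u: -29, -123, -365, -857, -1725

-1725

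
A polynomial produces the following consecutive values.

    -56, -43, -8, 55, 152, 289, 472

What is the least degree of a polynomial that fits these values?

D1: 13, 35, 63, 97, 137, 183
D2: 22, 28, 34, 40, 46
D3: 6, 6, 6, 6
The third differences are constant, so the polynomial has degree 3.

3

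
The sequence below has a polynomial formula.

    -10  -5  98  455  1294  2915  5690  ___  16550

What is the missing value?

10063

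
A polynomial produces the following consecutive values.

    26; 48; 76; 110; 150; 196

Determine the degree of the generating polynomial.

2

D1: 22, 28, 34, 40, 46
D2: 6, 6, 6, 6
The second differences are constant, so the polynomial has degree 2.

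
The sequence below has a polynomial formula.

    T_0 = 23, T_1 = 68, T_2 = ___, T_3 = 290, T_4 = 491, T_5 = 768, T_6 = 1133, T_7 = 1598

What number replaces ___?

Using the last 5 terms:
D1: 201  277  365  465
D2: 76  88  100
D3: 12  12
Constant third difference = 12.
Extend backward: 76 − 12 = 64;  201 − 64 = 137;  290 − 137 = 153

153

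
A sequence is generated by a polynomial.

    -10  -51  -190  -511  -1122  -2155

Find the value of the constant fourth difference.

-24

Δ: -41, -139, -321, -611, -1033
Δ²: -98, -182, -290, -422
Δ³: -84, -108, -132
Δ⁴: -24, -24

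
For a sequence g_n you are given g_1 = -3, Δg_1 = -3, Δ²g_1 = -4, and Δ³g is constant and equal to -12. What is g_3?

Build the table forward from the leading diagonal:
Δ³: -12  -12  -12
Δ²: -4  -16  -28
Δ: -3  -7  -23
g: -3  -6  -13

-13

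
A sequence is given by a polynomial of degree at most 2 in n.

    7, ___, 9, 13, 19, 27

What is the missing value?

7

Using the last 4 terms:
Δ: 4, 6, 8
Δ²: 2, 2
Constant second difference = 2.
Extend backward: 4 − 2 = 2;  9 − 2 = 7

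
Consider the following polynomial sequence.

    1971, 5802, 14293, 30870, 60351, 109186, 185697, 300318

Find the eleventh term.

1013901

First differences: 3831  8491  16577  29481  48835  76511  114621
Second differences: 4660  8086  12904  19354  27676  38110
Third differences: 3426  4818  6450  8322  10434
Fourth differences: 1392  1632  1872  2112
Fifth differences: 240  240  240
Constant fifth difference = 240, so extend:
2112 + 240 = 2352;  10434 + 2352 = 12786;  38110 + 12786 = 50896;  114621 + 50896 = 165517;  300318 + 165517 = 465835
2352 + 240 = 2592;  12786 + 2592 = 15378;  50896 + 15378 = 66274;  165517 + 66274 = 231791;  465835 + 231791 = 697626
2592 + 240 = 2832;  15378 + 2832 = 18210;  66274 + 18210 = 84484;  231791 + 84484 = 316275;  697626 + 316275 = 1013901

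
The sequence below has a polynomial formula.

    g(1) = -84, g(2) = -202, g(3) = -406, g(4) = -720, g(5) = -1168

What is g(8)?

-3556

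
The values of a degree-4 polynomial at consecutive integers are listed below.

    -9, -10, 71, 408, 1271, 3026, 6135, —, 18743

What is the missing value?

11156

Using the first 7 terms:
Δ: -1, 81, 337, 863, 1755, 3109
Δ²: 82, 256, 526, 892, 1354
Δ³: 174, 270, 366, 462
Δ⁴: 96, 96, 96
Constant fourth difference = 96.
Extend forward: 462 + 96 = 558;  1354 + 558 = 1912;  3109 + 1912 = 5021;  6135 + 5021 = 11156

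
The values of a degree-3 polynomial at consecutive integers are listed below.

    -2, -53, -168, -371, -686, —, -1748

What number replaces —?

-1137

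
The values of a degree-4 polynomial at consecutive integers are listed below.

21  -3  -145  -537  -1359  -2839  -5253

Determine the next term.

-8925

D1: -24, -142, -392, -822, -1480, -2414
D2: -118, -250, -430, -658, -934
D3: -132, -180, -228, -276
D4: -48, -48, -48
The fourth differences are constant (-48).
-276 − 48 = -324;  -934 − 324 = -1258;  -2414 − 1258 = -3672;  -5253 − 3672 = -8925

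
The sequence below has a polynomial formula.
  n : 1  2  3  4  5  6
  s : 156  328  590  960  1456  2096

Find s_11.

D1: 172, 262, 370, 496, 640
D2: 90, 108, 126, 144
D3: 18, 18, 18
Third differences constant at 18.
144 + 18 = 162;  640 + 162 = 802;  2096 + 802 = 2898
162 + 18 = 180;  802 + 180 = 982;  2898 + 982 = 3880
180 + 18 = 198;  982 + 198 = 1180;  3880 + 1180 = 5060
198 + 18 = 216;  1180 + 216 = 1396;  5060 + 1396 = 6456
216 + 18 = 234;  1396 + 234 = 1630;  6456 + 1630 = 8086

8086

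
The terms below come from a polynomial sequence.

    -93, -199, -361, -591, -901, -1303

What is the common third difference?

Δ: -106, -162, -230, -310, -402
Δ²: -56, -68, -80, -92
Δ³: -12, -12, -12

-12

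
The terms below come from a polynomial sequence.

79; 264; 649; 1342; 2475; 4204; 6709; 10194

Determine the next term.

185, 385, 693, 1133, 1729, 2505, 3485
200, 308, 440, 596, 776, 980
108, 132, 156, 180, 204
24, 24, 24, 24
Fourth differences constant at 24.
204 + 24 = 228;  980 + 228 = 1208;  3485 + 1208 = 4693;  10194 + 4693 = 14887

14887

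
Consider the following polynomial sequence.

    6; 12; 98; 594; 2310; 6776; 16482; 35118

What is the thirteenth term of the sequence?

505638

First differences: 6  86  496  1716  4466  9706  18636
Second differences: 80  410  1220  2750  5240  8930
Third differences: 330  810  1530  2490  3690
Fourth differences: 480  720  960  1200
Fifth differences: 240  240  240
Fifth differences constant at 240.
1200 + 240 = 1440;  3690 + 1440 = 5130;  8930 + 5130 = 14060;  18636 + 14060 = 32696;  35118 + 32696 = 67814
1440 + 240 = 1680;  5130 + 1680 = 6810;  14060 + 6810 = 20870;  32696 + 20870 = 53566;  67814 + 53566 = 121380
1680 + 240 = 1920;  6810 + 1920 = 8730;  20870 + 8730 = 29600;  53566 + 29600 = 83166;  121380 + 83166 = 204546
1920 + 240 = 2160;  8730 + 2160 = 10890;  29600 + 10890 = 40490;  83166 + 40490 = 123656;  204546 + 123656 = 328202
2160 + 240 = 2400;  10890 + 2400 = 13290;  40490 + 13290 = 53780;  123656 + 53780 = 177436;  328202 + 177436 = 505638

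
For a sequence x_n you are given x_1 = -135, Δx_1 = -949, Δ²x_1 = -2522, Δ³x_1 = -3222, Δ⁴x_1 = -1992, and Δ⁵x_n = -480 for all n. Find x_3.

-4555

Build the table forward from the leading diagonal:
Fifth differences: -480  -480  -480
Fourth differences: -1992  -2472  -2952
Third differences: -3222  -5214  -7686
Second differences: -2522  -5744  -10958
First differences: -949  -3471  -9215
x: -135  -1084  -4555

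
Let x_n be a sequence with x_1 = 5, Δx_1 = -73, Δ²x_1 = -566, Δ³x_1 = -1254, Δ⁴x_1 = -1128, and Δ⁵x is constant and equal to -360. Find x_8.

Build the table forward from the leading diagonal:
Fifth differences: -360, -360, -360, -360, -360, -360, -360, -360
Fourth differences: -1128, -1488, -1848, -2208, -2568, -2928, -3288, -3648
Third differences: -1254, -2382, -3870, -5718, -7926, -10494, -13422, -16710
Second differences: -566, -1820, -4202, -8072, -13790, -21716, -32210, -45632
First differences: -73, -639, -2459, -6661, -14733, -28523, -50239, -82449
x: 5, -68, -707, -3166, -9827, -24560, -53083, -103322

-103322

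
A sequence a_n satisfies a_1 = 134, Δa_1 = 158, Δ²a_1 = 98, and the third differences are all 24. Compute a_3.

548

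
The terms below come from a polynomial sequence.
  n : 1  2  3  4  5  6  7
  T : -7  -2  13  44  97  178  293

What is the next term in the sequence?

D1: 5 , 15 , 31 , 53 , 81 , 115
D2: 10 , 16 , 22 , 28 , 34
D3: 6 , 6 , 6 , 6
The third differences are constant (6).
34 + 6 = 40;  115 + 40 = 155;  293 + 155 = 448

448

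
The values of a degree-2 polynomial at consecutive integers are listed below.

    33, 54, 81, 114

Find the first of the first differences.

21

D1: 21, 27, 33
D2: 6, 6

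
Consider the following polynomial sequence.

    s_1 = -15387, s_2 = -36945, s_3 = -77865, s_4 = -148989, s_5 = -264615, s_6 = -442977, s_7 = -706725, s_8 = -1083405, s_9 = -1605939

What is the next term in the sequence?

-2313105

Δ: -21558 , -40920 , -71124 , -115626 , -178362 , -263748 , -376680 , -522534
Δ²: -19362 , -30204 , -44502 , -62736 , -85386 , -112932 , -145854
Δ³: -10842 , -14298 , -18234 , -22650 , -27546 , -32922
Δ⁴: -3456 , -3936 , -4416 , -4896 , -5376
Δ⁵: -480 , -480 , -480 , -480
Fifth differences constant at -480.
-5376 − 480 = -5856;  -32922 − 5856 = -38778;  -145854 − 38778 = -184632;  -522534 − 184632 = -707166;  -1605939 − 707166 = -2313105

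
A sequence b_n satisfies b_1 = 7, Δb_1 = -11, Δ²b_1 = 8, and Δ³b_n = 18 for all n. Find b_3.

Build the table forward from the leading diagonal:
D3: 18  18  18
D2: 8  26  44
D1: -11  -3  23
b: 7  -4  -7

-7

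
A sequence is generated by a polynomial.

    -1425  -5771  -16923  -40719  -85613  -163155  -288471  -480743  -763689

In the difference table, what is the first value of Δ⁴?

D1: -4346, -11152, -23796, -44894, -77542, -125316, -192272, -282946
D2: -6806, -12644, -21098, -32648, -47774, -66956, -90674
D3: -5838, -8454, -11550, -15126, -19182, -23718
D4: -2616, -3096, -3576, -4056, -4536
D5: -480, -480, -480, -480

-2616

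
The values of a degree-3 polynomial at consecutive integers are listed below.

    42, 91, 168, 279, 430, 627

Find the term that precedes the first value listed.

15

First differences: 49, 77, 111, 151, 197
Second differences: 28, 34, 40, 46
Third differences: 6, 6, 6
The third differences are constant at 6.
Work back: 28 − 6 = 22;  49 − 22 = 27;  42 − 27 = 15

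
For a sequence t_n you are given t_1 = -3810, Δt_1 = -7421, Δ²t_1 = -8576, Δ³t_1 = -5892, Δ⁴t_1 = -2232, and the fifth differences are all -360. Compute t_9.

-809658

Build the table forward from the leading diagonal:
D5: -360  -360  -360  -360  -360  -360  -360  -360  -360
D4: -2232  -2592  -2952  -3312  -3672  -4032  -4392  -4752  -5112
D3: -5892  -8124  -10716  -13668  -16980  -20652  -24684  -29076  -33828
D2: -8576  -14468  -22592  -33308  -46976  -63956  -84608  -109292  -138368
D1: -7421  -15997  -30465  -53057  -86365  -133341  -197297  -281905  -391197
t: -3810  -11231  -27228  -57693  -110750  -197115  -330456  -527753  -809658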